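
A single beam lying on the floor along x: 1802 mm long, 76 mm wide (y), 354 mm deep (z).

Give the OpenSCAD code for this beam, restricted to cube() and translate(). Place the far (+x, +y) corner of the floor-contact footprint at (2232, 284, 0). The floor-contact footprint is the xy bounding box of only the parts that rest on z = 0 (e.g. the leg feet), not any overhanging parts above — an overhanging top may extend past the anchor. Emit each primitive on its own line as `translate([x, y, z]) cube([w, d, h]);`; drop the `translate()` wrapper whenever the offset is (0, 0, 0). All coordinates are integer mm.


translate([430, 208, 0]) cube([1802, 76, 354]);


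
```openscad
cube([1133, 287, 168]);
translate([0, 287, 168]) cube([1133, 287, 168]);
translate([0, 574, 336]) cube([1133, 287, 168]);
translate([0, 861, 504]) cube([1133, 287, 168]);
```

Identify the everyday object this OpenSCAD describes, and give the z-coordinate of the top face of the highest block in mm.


A staircase. The total rise is 672 mm.

4 identical blocks, each offset up and back from the previous — a staircase. Each step is 168 mm tall and there are 4 of them, so the total rise is 4 × 168 = 672 mm.


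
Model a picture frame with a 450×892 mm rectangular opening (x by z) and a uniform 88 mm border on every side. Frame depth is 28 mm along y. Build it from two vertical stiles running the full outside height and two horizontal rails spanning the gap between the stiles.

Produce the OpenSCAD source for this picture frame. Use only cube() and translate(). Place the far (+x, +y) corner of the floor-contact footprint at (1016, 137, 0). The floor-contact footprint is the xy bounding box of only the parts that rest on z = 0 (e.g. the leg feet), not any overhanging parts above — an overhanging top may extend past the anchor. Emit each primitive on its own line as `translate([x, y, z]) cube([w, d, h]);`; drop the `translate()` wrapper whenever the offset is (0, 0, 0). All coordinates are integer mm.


translate([390, 109, 0]) cube([88, 28, 1068]);
translate([928, 109, 0]) cube([88, 28, 1068]);
translate([478, 109, 0]) cube([450, 28, 88]);
translate([478, 109, 980]) cube([450, 28, 88]);


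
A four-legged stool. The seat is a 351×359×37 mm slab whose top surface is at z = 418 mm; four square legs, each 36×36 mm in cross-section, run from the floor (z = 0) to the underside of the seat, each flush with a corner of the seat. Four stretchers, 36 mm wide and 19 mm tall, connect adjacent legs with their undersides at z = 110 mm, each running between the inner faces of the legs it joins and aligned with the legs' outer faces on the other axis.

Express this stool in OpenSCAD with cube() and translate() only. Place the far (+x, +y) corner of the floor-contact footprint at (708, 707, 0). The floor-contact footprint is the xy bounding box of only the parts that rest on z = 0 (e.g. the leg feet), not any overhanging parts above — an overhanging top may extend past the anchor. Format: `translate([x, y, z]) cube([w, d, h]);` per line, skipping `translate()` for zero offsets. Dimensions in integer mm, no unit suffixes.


translate([357, 348, 381]) cube([351, 359, 37]);
translate([357, 348, 0]) cube([36, 36, 381]);
translate([672, 348, 0]) cube([36, 36, 381]);
translate([357, 671, 0]) cube([36, 36, 381]);
translate([672, 671, 0]) cube([36, 36, 381]);
translate([393, 348, 110]) cube([279, 36, 19]);
translate([393, 671, 110]) cube([279, 36, 19]);
translate([357, 384, 110]) cube([36, 287, 19]);
translate([672, 384, 110]) cube([36, 287, 19]);


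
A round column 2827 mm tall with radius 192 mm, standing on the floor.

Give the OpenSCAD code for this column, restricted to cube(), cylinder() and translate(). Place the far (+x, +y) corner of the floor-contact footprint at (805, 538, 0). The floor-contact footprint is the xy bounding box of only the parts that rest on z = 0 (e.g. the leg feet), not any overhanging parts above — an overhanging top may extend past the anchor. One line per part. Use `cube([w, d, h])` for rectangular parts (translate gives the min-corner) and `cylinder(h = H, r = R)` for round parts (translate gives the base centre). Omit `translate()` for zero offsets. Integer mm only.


translate([613, 346, 0]) cylinder(h = 2827, r = 192);


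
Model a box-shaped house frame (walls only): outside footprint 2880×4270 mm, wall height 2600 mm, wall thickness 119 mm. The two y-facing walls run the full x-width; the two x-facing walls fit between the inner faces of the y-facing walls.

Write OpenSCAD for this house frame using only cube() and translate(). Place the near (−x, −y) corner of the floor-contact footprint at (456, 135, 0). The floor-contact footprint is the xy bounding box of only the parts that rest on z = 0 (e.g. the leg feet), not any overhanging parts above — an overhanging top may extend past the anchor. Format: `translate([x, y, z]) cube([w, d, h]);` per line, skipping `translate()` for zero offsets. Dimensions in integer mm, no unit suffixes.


translate([456, 135, 0]) cube([2880, 119, 2600]);
translate([456, 4286, 0]) cube([2880, 119, 2600]);
translate([456, 254, 0]) cube([119, 4032, 2600]);
translate([3217, 254, 0]) cube([119, 4032, 2600]);


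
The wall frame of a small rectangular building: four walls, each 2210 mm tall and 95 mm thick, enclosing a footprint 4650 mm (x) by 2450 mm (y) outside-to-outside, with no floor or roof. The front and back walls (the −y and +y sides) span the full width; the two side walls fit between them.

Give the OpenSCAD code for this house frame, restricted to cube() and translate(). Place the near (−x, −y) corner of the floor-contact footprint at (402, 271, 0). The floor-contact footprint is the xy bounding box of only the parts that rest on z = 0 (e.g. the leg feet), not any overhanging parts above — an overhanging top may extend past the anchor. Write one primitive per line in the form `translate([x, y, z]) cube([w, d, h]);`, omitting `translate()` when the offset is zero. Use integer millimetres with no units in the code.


translate([402, 271, 0]) cube([4650, 95, 2210]);
translate([402, 2626, 0]) cube([4650, 95, 2210]);
translate([402, 366, 0]) cube([95, 2260, 2210]);
translate([4957, 366, 0]) cube([95, 2260, 2210]);


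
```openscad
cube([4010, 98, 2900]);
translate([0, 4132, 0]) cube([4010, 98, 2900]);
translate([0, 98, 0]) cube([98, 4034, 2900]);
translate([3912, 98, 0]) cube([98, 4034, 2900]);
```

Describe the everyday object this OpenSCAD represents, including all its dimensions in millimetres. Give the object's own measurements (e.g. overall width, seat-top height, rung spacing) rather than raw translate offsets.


The wall frame of a small rectangular building: four walls, each 2900 mm tall and 98 mm thick, enclosing a footprint 4010 mm (x) by 4230 mm (y) outside-to-outside, with no floor or roof. The front and back walls (the −y and +y sides) span the full width; the two side walls fit between them.


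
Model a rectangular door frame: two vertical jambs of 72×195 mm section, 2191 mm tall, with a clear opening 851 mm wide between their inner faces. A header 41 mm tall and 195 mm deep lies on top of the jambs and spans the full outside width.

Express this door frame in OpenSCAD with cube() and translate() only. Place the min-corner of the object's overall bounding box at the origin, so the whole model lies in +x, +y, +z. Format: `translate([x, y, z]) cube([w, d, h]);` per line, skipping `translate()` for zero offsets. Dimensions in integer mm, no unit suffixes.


cube([72, 195, 2191]);
translate([923, 0, 0]) cube([72, 195, 2191]);
translate([0, 0, 2191]) cube([995, 195, 41]);


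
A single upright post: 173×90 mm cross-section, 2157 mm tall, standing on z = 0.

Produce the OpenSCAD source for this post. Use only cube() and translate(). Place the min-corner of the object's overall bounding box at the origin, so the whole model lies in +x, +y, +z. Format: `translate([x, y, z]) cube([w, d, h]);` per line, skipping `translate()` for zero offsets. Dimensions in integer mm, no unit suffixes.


cube([173, 90, 2157]);


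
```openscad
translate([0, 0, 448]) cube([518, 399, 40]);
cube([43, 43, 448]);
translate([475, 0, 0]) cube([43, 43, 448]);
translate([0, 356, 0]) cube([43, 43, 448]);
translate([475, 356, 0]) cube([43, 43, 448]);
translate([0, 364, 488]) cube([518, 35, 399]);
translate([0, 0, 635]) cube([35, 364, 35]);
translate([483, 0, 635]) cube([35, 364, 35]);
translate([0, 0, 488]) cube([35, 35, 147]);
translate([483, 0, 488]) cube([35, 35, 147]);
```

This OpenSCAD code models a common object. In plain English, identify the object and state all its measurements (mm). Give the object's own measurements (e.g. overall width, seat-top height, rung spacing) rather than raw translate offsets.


A chair. The seat is a 518×399×40 mm slab with its top at z = 488 mm, on four 43×43 mm corner legs (flush with the seat edges, standing on z = 0). A flat backrest 35 mm thick, 399 mm tall, spans the full seat width and rises from the seat top along its +y edge, rear face flush with the rear of the seat. Two armrests of 35×35 mm section run along each side from the seat's front edge to the front of the backrest, top faces 182 mm above the seat top and outer faces flush with the seat's x-edges; a 35×35 mm post under the front of each armrest stands on the seat at the front corner.


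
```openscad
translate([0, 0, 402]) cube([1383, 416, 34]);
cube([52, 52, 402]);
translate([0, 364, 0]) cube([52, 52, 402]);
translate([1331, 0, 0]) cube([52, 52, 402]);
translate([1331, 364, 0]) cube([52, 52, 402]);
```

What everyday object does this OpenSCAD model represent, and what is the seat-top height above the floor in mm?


A bench. The seat-top height is 436 mm.

A long slab on four corner posts — a bench. The slab sits at z = 402 with thickness 34, so the top is 402 + 34 = 436 mm.


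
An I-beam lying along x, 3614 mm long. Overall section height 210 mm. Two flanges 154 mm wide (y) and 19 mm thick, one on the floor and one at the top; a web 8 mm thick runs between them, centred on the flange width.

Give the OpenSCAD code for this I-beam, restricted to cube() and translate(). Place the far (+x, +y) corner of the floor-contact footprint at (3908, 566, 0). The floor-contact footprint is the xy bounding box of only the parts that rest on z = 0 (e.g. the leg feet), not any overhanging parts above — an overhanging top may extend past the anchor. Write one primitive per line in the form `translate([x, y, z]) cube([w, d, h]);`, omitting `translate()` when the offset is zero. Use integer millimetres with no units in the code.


translate([294, 412, 0]) cube([3614, 154, 19]);
translate([294, 485, 19]) cube([3614, 8, 172]);
translate([294, 412, 191]) cube([3614, 154, 19]);


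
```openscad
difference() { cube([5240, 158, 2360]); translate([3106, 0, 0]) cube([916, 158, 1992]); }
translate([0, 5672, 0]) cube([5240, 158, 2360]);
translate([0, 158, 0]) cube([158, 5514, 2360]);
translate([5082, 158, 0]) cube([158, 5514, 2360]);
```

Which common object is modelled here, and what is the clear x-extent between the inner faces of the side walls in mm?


A single room. The interior width is 4924 mm.

Four walls enclosing a rectangle with a door in the front wall — a room. Outside width 5240 minus two 158 mm walls gives 4924 mm.


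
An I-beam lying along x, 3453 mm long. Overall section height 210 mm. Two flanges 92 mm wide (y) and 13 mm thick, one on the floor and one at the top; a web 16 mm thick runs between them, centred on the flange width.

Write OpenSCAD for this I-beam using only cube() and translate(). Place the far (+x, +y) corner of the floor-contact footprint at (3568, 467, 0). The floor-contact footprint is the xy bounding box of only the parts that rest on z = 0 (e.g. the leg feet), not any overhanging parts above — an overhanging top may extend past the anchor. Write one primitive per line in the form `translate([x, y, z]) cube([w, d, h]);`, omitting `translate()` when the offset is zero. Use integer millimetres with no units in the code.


translate([115, 375, 0]) cube([3453, 92, 13]);
translate([115, 413, 13]) cube([3453, 16, 184]);
translate([115, 375, 197]) cube([3453, 92, 13]);


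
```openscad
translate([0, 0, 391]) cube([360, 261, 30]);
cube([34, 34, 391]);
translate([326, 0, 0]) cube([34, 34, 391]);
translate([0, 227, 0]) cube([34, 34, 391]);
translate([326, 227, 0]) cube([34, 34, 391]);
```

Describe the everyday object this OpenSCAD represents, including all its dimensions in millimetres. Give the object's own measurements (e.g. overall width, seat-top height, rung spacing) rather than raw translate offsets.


A four-legged stool. The seat is a 360×261×30 mm slab whose top surface is at z = 421 mm; four square legs, each 34×34 mm in cross-section, run from the floor (z = 0) to the underside of the seat, each flush with a corner of the seat.


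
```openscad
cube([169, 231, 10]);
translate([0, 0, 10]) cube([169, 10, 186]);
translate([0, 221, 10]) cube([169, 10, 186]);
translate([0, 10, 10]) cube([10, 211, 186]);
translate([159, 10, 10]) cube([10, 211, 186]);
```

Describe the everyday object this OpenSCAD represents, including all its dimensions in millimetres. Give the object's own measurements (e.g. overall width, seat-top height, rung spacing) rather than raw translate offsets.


An open-topped rectangular box: outside dimensions 169×231×196 mm, with a uniform wall and base thickness of 10 mm. The base is a full 169×231 slab on the floor; four walls sit on top of the base. The front and back walls (the −y and +y sides) span the full width; the two side walls fit between them.


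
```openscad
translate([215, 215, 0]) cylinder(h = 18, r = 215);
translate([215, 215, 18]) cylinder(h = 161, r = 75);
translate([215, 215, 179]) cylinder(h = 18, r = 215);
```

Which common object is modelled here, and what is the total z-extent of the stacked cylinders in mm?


A spool. The overall height is 197 mm.

Three coaxial cylinders, large–small–large — a spool. Two 18 mm flanges and a 161 mm core give 18 + 161 + 18 = 197 mm.


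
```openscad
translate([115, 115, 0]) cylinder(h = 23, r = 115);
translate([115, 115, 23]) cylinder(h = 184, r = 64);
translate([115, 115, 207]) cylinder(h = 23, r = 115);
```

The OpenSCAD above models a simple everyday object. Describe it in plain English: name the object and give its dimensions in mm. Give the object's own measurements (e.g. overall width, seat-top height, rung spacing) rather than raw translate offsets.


A spool: two coaxial disc flanges of radius 115 mm and thickness 23 mm, joined by a core cylinder of radius 64 mm and height 184 mm. The lower flange rests on z = 0 and the three cylinders share a vertical axis.


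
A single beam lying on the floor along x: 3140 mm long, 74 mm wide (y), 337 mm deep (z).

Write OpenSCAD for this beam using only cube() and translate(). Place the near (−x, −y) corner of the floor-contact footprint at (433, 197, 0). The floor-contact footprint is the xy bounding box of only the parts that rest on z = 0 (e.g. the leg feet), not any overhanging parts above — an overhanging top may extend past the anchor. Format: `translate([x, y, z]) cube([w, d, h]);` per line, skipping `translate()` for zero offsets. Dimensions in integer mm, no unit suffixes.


translate([433, 197, 0]) cube([3140, 74, 337]);


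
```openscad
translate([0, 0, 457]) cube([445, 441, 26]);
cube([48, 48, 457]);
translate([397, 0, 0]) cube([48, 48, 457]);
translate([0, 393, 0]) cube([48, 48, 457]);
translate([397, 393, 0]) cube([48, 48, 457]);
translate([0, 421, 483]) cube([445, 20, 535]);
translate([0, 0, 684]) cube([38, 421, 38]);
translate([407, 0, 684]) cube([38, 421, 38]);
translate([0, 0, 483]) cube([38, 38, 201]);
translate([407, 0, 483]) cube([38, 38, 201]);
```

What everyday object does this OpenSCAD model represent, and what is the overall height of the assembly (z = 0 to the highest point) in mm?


A chair. The overall height is 1018 mm.

A slab on four corner posts with a tall panel at the back — a chair. The seat slab sits at z = 457 with thickness 26, and the 535 mm backrest starts at the seat top, so the overall height is 457 + 26 + 535 = 1018 mm.


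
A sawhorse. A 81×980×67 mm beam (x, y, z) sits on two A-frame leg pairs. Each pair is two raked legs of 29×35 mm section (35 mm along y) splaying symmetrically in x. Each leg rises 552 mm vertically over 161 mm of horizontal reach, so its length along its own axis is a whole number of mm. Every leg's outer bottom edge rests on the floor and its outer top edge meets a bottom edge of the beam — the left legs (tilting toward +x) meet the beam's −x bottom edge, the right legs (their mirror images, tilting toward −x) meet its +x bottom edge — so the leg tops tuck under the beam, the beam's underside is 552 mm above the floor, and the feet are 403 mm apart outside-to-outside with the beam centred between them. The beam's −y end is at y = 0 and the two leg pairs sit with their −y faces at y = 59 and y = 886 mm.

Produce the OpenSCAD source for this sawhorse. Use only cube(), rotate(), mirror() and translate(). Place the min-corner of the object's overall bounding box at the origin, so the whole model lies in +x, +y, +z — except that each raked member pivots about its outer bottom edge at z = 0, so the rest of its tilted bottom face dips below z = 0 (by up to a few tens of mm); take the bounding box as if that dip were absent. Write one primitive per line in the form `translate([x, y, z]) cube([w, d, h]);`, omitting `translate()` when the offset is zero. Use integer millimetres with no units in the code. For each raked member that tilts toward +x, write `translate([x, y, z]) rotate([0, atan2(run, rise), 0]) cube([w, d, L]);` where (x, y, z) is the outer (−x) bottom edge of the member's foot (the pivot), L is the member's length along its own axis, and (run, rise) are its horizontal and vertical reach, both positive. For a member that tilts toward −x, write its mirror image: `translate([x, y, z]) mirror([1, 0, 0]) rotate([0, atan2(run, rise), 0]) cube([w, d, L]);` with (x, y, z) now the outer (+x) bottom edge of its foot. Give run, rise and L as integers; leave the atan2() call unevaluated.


translate([161, 0, 552]) cube([81, 980, 67]);
translate([0, 59, 0]) rotate([0, atan2(161, 552), 0]) cube([29, 35, 575]);
translate([403, 59, 0]) mirror([1, 0, 0]) rotate([0, atan2(161, 552), 0]) cube([29, 35, 575]);
translate([0, 886, 0]) rotate([0, atan2(161, 552), 0]) cube([29, 35, 575]);
translate([403, 886, 0]) mirror([1, 0, 0]) rotate([0, atan2(161, 552), 0]) cube([29, 35, 575]);


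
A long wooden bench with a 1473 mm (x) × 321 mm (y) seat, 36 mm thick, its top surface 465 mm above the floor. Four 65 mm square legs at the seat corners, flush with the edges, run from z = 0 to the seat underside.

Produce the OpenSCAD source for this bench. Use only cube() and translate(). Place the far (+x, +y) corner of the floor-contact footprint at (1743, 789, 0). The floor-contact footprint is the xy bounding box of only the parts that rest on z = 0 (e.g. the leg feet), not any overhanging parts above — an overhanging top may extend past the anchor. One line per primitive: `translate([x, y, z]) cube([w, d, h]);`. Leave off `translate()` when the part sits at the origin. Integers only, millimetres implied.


translate([270, 468, 429]) cube([1473, 321, 36]);
translate([270, 468, 0]) cube([65, 65, 429]);
translate([270, 724, 0]) cube([65, 65, 429]);
translate([1678, 468, 0]) cube([65, 65, 429]);
translate([1678, 724, 0]) cube([65, 65, 429]);


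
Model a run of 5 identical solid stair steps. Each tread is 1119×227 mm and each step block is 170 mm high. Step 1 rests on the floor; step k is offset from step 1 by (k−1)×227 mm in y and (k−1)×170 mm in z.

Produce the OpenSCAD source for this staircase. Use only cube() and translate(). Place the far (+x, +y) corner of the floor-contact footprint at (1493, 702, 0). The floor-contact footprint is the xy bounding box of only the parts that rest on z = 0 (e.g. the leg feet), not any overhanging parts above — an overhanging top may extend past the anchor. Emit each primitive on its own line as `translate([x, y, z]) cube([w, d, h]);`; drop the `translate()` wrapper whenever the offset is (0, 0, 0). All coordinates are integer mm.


translate([374, 475, 0]) cube([1119, 227, 170]);
translate([374, 702, 170]) cube([1119, 227, 170]);
translate([374, 929, 340]) cube([1119, 227, 170]);
translate([374, 1156, 510]) cube([1119, 227, 170]);
translate([374, 1383, 680]) cube([1119, 227, 170]);


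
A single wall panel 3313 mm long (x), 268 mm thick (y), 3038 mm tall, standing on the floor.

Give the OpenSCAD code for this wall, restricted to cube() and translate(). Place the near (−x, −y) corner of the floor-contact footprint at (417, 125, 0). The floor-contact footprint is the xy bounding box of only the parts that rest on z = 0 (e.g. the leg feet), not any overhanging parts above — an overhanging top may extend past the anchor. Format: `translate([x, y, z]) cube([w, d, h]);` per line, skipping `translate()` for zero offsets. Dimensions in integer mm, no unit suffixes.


translate([417, 125, 0]) cube([3313, 268, 3038]);


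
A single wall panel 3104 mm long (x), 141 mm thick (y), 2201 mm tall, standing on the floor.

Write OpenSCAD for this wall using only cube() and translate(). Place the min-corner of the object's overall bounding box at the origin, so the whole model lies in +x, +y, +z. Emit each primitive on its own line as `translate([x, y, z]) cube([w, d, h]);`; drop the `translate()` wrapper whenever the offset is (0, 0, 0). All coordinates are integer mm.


cube([3104, 141, 2201]);


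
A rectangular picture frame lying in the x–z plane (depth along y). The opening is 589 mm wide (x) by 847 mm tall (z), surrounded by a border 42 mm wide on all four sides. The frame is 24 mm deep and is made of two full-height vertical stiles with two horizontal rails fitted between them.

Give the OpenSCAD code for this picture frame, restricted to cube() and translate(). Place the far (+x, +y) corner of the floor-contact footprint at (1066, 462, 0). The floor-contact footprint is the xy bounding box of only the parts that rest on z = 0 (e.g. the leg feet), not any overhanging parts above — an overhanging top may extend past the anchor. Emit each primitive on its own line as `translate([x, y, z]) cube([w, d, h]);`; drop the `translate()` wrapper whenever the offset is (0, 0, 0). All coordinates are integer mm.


translate([393, 438, 0]) cube([42, 24, 931]);
translate([1024, 438, 0]) cube([42, 24, 931]);
translate([435, 438, 0]) cube([589, 24, 42]);
translate([435, 438, 889]) cube([589, 24, 42]);


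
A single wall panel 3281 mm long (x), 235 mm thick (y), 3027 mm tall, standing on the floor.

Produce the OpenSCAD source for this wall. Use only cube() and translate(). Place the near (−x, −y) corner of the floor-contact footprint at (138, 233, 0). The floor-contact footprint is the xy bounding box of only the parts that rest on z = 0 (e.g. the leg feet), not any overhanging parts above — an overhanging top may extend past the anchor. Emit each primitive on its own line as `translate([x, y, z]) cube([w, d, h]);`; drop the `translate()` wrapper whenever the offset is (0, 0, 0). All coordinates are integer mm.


translate([138, 233, 0]) cube([3281, 235, 3027]);


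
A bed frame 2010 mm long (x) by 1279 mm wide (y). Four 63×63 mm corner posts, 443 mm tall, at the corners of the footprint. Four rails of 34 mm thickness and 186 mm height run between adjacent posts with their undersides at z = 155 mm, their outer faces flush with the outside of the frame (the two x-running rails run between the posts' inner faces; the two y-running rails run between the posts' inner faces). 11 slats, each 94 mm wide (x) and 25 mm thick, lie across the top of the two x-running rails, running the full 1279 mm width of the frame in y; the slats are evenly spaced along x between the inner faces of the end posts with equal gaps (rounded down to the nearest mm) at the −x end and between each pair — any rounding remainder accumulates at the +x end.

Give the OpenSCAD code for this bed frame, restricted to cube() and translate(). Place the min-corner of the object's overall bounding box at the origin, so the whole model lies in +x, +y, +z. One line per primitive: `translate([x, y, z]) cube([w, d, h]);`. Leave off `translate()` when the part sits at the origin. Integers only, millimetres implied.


cube([63, 63, 443]);
translate([0, 1216, 0]) cube([63, 63, 443]);
translate([1947, 0, 0]) cube([63, 63, 443]);
translate([1947, 1216, 0]) cube([63, 63, 443]);
translate([63, 0, 155]) cube([1884, 34, 186]);
translate([63, 1245, 155]) cube([1884, 34, 186]);
translate([0, 63, 155]) cube([34, 1153, 186]);
translate([1976, 63, 155]) cube([34, 1153, 186]);
translate([133, 0, 341]) cube([94, 1279, 25]);
translate([297, 0, 341]) cube([94, 1279, 25]);
translate([461, 0, 341]) cube([94, 1279, 25]);
translate([625, 0, 341]) cube([94, 1279, 25]);
translate([789, 0, 341]) cube([94, 1279, 25]);
translate([953, 0, 341]) cube([94, 1279, 25]);
translate([1117, 0, 341]) cube([94, 1279, 25]);
translate([1281, 0, 341]) cube([94, 1279, 25]);
translate([1445, 0, 341]) cube([94, 1279, 25]);
translate([1609, 0, 341]) cube([94, 1279, 25]);
translate([1773, 0, 341]) cube([94, 1279, 25]);


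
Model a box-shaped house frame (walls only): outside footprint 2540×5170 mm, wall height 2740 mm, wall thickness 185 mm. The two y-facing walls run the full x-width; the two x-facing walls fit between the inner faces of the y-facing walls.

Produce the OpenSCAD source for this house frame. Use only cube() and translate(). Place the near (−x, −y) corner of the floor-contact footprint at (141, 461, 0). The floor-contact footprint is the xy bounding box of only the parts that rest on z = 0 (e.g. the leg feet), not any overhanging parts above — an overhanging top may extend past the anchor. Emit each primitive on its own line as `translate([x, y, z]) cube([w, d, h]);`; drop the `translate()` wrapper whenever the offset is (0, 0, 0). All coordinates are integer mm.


translate([141, 461, 0]) cube([2540, 185, 2740]);
translate([141, 5446, 0]) cube([2540, 185, 2740]);
translate([141, 646, 0]) cube([185, 4800, 2740]);
translate([2496, 646, 0]) cube([185, 4800, 2740]);


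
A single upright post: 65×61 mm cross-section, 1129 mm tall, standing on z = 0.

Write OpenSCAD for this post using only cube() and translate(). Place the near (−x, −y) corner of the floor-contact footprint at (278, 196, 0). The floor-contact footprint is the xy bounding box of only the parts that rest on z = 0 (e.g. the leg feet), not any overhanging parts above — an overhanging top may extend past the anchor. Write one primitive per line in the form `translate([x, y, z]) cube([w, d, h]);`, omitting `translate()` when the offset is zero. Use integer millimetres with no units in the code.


translate([278, 196, 0]) cube([65, 61, 1129]);


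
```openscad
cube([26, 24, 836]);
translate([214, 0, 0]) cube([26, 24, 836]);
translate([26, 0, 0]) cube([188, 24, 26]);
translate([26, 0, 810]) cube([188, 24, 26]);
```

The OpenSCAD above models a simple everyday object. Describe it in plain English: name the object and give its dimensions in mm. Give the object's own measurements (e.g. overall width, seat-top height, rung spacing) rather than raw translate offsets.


A rectangular picture frame lying in the x–z plane (depth along y). The opening is 188 mm wide (x) by 784 mm tall (z), surrounded by a border 26 mm wide on all four sides. The frame is 24 mm deep and is made of two full-height vertical stiles with two horizontal rails fitted between them.


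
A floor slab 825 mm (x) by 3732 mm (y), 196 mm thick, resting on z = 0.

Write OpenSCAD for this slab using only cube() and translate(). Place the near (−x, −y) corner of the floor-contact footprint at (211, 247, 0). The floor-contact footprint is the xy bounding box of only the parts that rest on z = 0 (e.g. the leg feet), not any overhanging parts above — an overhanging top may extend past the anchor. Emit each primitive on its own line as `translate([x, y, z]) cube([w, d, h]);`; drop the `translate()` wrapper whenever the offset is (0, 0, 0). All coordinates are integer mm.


translate([211, 247, 0]) cube([825, 3732, 196]);


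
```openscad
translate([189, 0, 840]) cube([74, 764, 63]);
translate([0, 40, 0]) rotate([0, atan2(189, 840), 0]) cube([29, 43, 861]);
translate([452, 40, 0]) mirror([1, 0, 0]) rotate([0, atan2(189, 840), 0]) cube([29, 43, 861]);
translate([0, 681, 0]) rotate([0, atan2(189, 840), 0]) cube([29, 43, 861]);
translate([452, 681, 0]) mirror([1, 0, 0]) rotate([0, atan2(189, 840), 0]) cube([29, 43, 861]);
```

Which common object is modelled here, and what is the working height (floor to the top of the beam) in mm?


A sawhorse. The overall height is 903 mm.

A beam across two mirrored pairs of raked legs — a sawhorse. The beam's underside is at z = 840 (matching the legs' vertical rise in atan2(189, 840)) and the beam is 63 mm tall, so its top is at 840 + 63 = 903 mm. The raked legs top out at the beam's underside, so that is the highest point.


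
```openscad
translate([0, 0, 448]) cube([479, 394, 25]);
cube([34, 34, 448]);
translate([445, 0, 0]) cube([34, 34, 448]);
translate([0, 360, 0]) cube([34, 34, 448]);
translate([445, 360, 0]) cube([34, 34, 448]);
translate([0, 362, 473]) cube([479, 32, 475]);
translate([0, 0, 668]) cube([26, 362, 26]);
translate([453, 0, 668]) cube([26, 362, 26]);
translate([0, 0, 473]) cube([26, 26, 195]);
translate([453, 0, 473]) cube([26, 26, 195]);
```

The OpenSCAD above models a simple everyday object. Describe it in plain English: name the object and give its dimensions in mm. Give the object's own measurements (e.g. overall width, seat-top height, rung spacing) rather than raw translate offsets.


A chair. The seat is a 479×394×25 mm slab with its top at z = 473 mm, on four 34×34 mm corner legs (flush with the seat edges, standing on z = 0). A flat backrest 32 mm thick, 475 mm tall, spans the full seat width and rises from the seat top along its +y edge, rear face flush with the rear of the seat. Two armrests of 26×26 mm section run along each side from the seat's front edge to the front of the backrest, top faces 221 mm above the seat top and outer faces flush with the seat's x-edges; a 26×26 mm post under the front of each armrest stands on the seat at the front corner.


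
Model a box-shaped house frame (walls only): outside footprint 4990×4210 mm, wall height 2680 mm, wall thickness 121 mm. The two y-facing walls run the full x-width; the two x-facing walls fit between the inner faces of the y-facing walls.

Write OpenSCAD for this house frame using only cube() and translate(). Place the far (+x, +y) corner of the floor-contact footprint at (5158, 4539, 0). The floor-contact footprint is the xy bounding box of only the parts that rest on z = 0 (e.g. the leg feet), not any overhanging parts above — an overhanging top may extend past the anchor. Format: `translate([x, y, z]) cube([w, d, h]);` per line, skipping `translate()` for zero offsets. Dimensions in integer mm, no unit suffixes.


translate([168, 329, 0]) cube([4990, 121, 2680]);
translate([168, 4418, 0]) cube([4990, 121, 2680]);
translate([168, 450, 0]) cube([121, 3968, 2680]);
translate([5037, 450, 0]) cube([121, 3968, 2680]);


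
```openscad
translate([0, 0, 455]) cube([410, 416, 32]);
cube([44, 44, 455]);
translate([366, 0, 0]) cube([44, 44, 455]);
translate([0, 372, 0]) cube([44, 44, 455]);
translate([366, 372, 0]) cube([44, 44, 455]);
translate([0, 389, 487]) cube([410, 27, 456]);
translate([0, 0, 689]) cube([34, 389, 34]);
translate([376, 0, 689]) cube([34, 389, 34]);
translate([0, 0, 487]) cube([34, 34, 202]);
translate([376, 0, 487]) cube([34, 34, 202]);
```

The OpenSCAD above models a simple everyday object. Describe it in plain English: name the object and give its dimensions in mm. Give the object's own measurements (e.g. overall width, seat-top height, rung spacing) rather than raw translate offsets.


A chair. The seat is a 410×416×32 mm slab with its top at z = 487 mm, on four 44×44 mm corner legs (flush with the seat edges, standing on z = 0). A flat backrest 27 mm thick, 456 mm tall, spans the full seat width and rises from the seat top along its +y edge, rear face flush with the rear of the seat. Two armrests of 34×34 mm section run along each side from the seat's front edge to the front of the backrest, top faces 236 mm above the seat top and outer faces flush with the seat's x-edges; a 34×34 mm post under the front of each armrest stands on the seat at the front corner.


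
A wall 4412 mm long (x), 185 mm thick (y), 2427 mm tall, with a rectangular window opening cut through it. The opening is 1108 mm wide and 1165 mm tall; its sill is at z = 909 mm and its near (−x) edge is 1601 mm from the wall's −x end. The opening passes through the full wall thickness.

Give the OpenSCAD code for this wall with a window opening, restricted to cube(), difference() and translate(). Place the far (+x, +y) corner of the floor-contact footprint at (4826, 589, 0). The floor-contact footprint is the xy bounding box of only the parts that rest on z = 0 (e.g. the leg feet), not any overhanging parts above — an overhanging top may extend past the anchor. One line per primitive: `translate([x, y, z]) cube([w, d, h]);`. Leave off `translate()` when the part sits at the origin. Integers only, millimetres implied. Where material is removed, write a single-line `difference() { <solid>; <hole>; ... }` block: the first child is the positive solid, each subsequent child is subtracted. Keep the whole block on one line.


difference() { translate([414, 404, 0]) cube([4412, 185, 2427]); translate([2015, 404, 909]) cube([1108, 185, 1165]); }


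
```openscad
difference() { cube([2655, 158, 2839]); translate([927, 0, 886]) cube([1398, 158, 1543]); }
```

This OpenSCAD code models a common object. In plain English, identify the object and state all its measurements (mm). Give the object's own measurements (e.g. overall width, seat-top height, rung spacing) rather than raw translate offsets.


A wall 2655 mm long (x), 158 mm thick (y), 2839 mm tall, with a rectangular window opening cut through it. The opening is 1398 mm wide and 1543 mm tall; its sill is at z = 886 mm and its near (−x) edge is 927 mm from the wall's −x end. The opening passes through the full wall thickness.


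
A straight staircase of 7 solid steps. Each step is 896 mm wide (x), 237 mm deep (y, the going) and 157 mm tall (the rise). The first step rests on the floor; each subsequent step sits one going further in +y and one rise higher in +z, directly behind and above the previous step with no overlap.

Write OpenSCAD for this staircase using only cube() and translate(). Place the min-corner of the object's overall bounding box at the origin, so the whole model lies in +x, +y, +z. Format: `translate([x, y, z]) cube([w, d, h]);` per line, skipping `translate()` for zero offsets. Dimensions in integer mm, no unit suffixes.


cube([896, 237, 157]);
translate([0, 237, 157]) cube([896, 237, 157]);
translate([0, 474, 314]) cube([896, 237, 157]);
translate([0, 711, 471]) cube([896, 237, 157]);
translate([0, 948, 628]) cube([896, 237, 157]);
translate([0, 1185, 785]) cube([896, 237, 157]);
translate([0, 1422, 942]) cube([896, 237, 157]);


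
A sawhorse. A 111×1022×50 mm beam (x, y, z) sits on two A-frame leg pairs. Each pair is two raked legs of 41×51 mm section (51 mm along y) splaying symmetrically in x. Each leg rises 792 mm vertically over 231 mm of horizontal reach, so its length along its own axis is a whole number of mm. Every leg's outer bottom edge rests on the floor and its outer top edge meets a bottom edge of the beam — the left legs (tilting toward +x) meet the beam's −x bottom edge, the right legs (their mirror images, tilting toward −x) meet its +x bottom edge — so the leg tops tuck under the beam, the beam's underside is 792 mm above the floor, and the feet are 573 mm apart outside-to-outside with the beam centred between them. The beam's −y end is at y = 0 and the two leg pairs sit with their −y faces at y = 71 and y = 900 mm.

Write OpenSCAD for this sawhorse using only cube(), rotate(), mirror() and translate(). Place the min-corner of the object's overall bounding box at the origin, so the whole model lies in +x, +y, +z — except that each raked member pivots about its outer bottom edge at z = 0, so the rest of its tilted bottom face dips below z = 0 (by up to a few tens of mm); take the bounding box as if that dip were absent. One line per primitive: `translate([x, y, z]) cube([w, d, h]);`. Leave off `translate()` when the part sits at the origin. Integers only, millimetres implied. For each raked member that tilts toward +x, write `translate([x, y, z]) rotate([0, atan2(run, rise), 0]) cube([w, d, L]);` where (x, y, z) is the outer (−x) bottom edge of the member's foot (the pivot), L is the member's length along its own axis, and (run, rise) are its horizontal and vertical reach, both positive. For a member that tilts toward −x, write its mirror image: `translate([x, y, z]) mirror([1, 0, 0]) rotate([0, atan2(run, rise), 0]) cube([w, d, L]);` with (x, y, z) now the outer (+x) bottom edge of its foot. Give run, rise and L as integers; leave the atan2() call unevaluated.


// leg length = √(231² + 792²) = 825
// right-leg outer foot x = 2·231 + 111 = 573
// beam min-corner = (231, 0, 792)
translate([231, 0, 792]) cube([111, 1022, 50]);
translate([0, 71, 0]) rotate([0, atan2(231, 792), 0]) cube([41, 51, 825]);
translate([573, 71, 0]) mirror([1, 0, 0]) rotate([0, atan2(231, 792), 0]) cube([41, 51, 825]);
translate([0, 900, 0]) rotate([0, atan2(231, 792), 0]) cube([41, 51, 825]);
translate([573, 900, 0]) mirror([1, 0, 0]) rotate([0, atan2(231, 792), 0]) cube([41, 51, 825]);


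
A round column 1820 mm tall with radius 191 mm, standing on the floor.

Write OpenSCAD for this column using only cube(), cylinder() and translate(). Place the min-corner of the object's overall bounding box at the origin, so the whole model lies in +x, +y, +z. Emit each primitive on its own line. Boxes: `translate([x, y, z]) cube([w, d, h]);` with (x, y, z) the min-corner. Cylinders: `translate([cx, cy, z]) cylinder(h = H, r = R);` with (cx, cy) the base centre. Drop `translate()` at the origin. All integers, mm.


translate([191, 191, 0]) cylinder(h = 1820, r = 191);


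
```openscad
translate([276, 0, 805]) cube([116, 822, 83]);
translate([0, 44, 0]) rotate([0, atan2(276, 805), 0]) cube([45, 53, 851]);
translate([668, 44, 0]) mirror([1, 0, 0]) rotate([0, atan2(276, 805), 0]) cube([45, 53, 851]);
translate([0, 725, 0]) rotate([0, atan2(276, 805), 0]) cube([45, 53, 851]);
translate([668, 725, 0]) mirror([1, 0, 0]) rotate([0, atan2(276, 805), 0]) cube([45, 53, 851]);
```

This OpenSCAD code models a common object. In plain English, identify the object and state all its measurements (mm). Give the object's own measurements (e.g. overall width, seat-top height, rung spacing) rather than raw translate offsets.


A sawhorse. A 116×822×83 mm beam (x, y, z) sits on two A-frame leg pairs. Each pair is two raked legs of 45×53 mm section (53 mm along y) splaying symmetrically in x. Each leg rises 805 mm vertically over 276 mm of horizontal reach and is 851 mm long along its own axis. Every leg's outer bottom edge rests on the floor and its outer top edge meets a bottom edge of the beam — the left legs (tilting toward +x) meet the beam's −x bottom edge, the right legs (their mirror images, tilting toward −x) meet its +x bottom edge — so the leg tops tuck under the beam, the beam's underside is 805 mm above the floor, and the feet are 668 mm apart outside-to-outside with the beam centred between them. The two leg pairs are set in 44 mm from either end of the beam.


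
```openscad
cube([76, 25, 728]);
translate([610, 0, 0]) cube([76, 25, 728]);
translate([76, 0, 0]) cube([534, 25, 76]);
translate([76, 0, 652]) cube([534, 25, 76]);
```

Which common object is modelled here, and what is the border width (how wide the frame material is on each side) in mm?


A picture frame. The border width is 76 mm.

Four thin pieces enclosing a rectangular opening — a picture frame. The two full-height stiles are 728 mm tall; the top rail sits at z = 652 and is 76 mm tall, so the border above the opening is 728 − 652 = 76 mm, matching the stile x-width.
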